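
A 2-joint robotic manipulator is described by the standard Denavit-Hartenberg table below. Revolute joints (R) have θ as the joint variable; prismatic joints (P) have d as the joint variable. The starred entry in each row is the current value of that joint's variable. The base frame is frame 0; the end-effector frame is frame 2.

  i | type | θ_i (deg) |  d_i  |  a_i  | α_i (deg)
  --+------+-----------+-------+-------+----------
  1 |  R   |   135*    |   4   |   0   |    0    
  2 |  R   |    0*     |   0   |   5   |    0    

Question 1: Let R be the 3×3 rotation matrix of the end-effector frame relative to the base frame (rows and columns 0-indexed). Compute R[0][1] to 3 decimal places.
End-effector y-axis (col 1 of R) = (-0.7071,-0.7071,0.0000)
R[0][1] = -0.7071

-0.707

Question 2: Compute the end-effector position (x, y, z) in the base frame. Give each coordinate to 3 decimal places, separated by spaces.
after link 1: o_1 = (0.0000, 0.0000, 4.0000)
after link 2: o_2 = (-3.5355, 3.5355, 4.0000)

-3.536 3.536 4.000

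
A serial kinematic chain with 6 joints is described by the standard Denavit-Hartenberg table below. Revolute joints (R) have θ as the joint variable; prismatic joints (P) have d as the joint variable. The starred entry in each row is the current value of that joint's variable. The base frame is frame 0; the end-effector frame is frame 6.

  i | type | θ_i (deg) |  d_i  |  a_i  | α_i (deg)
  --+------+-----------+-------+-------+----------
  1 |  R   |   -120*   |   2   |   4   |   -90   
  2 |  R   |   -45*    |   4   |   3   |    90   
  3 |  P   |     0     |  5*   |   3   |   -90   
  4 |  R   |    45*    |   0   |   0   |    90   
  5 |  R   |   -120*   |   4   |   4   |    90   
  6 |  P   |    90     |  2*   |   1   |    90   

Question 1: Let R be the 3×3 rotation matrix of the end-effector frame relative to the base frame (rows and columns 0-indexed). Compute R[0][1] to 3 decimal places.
0.866

End-effector y-axis (col 1 of R) = (0.8660,0.5000,0.0000)
R[0][1] = 0.8660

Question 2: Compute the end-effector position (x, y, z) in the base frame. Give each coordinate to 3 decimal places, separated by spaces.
0.843 -1.612 14.778

after link 1: o_1 = (-2.0000, -3.4641, 2.0000)
after link 2: o_2 = (0.4034, -7.3012, 4.1213)
after link 3: o_3 = (1.1105, -6.0765, 9.7782)
after link 4: o_4 = (1.1105, -6.0765, 9.7782)
after link 5: o_5 = (-0.8895, -2.6124, 13.7782)
after link 6: o_6 = (0.8426, -1.6124, 14.7782)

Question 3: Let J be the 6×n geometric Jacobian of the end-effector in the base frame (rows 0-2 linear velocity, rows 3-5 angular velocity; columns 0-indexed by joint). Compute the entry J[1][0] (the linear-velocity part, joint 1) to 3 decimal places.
axis z_0 = ẑ; lever o_n−o_0 = (0.8426,-1.6124,14.7782)
cross product → J_v[:, 0] = (1.6124,0.8426,-0.0000)
J_ω[:, 0] = z_0
entry J[1][0] = 0.8426

0.843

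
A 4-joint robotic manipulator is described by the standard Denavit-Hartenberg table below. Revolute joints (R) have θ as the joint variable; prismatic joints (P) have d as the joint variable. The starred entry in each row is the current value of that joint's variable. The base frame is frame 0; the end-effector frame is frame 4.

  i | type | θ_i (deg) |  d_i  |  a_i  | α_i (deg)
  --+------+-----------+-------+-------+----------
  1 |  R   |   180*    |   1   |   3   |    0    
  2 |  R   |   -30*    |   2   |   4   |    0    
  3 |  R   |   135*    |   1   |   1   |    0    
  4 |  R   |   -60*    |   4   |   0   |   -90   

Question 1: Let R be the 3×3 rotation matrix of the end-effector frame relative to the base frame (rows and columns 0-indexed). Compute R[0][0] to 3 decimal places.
End-effector x-axis (col 0 of R) = (-0.7071,-0.7071,0.0000)
R[0][0] = -0.7071

-0.707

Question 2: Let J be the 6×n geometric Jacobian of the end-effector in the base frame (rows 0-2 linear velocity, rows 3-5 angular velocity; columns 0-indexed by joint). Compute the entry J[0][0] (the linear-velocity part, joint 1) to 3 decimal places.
axis z_0 = ẑ; lever o_n−o_0 = (-6.2053,1.0341,8.0000)
cross product → J_v[:, 0] = (-1.0341,-6.2053,0.0000)
J_ω[:, 0] = z_0
entry J[0][0] = -1.0341

-1.034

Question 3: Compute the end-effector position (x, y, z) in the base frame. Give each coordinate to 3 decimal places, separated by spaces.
after link 1: o_1 = (-3.0000, 0.0000, 1.0000)
after link 2: o_2 = (-6.4641, 2.0000, 3.0000)
after link 3: o_3 = (-6.2053, 1.0341, 4.0000)
after link 4: o_4 = (-6.2053, 1.0341, 8.0000)

-6.205 1.034 8.000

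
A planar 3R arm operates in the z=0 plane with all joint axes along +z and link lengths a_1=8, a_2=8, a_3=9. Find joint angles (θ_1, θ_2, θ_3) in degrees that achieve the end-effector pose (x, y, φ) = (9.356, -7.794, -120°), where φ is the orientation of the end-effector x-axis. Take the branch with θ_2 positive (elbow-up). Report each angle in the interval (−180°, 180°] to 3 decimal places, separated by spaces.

-30.002 60.006 -150.004

wrist centre = target − a_3·(cos φ, sin φ) = (13.8560, 0.0002)
cos θ_2 = (191.9887−8²−8²)/(2·8·8) = 0.4999; θ_2 = 60.0058° (elbow-up)
β = atan2(0.0002,13.8560) = 0.0009°; ψ = atan2(6.9286,11.9993) = 30.0029°
θ_1 = β − ψ = -30.0020°
θ_3 = φ − θ_1 − θ_2 = -150.0039° (wrapped to (-180°,180°])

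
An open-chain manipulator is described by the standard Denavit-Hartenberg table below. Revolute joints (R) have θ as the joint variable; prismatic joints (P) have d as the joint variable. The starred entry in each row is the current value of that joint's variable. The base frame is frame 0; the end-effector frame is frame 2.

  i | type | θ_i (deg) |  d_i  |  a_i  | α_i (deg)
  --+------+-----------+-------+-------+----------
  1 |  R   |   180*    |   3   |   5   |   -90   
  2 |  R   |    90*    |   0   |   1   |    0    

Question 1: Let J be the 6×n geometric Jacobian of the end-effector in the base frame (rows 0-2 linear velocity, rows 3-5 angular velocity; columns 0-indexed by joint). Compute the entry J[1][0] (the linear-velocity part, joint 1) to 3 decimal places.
-5.000

axis z_0 = ẑ; lever o_n−o_0 = (-5.0000,0.0000,2.0000)
cross product → J_v[:, 0] = (-0.0000,-5.0000,0.0000)
J_ω[:, 0] = z_0
entry J[1][0] = -5.0000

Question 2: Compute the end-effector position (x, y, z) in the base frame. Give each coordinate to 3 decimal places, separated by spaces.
after link 1: o_1 = (-5.0000, 0.0000, 3.0000)
after link 2: o_2 = (-5.0000, 0.0000, 2.0000)

-5.000 0.000 2.000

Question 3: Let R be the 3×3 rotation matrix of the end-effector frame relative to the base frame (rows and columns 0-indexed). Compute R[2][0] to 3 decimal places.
-1.000

End-effector x-axis (col 0 of R) = (-0.0000,-0.0000,-1.0000)
R[2][0] = -1.0000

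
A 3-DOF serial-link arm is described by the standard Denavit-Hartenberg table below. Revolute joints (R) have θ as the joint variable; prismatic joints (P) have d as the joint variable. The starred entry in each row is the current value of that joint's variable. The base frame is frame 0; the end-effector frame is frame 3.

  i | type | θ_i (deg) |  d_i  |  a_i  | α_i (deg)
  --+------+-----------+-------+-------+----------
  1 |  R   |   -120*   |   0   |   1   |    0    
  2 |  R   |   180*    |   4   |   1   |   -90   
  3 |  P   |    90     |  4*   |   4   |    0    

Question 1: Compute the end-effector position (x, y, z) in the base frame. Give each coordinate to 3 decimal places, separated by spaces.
after link 1: o_1 = (-0.5000, -0.8660, 0.0000)
after link 2: o_2 = (0.0000, -0.0000, 4.0000)
after link 3: o_3 = (-3.4641, 2.0000, 0.0000)

-3.464 2.000 0.000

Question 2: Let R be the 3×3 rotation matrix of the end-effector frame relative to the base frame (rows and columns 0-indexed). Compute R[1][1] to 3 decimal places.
-0.866

End-effector y-axis (col 1 of R) = (-0.5000,-0.8660,-0.0000)
R[1][1] = -0.8660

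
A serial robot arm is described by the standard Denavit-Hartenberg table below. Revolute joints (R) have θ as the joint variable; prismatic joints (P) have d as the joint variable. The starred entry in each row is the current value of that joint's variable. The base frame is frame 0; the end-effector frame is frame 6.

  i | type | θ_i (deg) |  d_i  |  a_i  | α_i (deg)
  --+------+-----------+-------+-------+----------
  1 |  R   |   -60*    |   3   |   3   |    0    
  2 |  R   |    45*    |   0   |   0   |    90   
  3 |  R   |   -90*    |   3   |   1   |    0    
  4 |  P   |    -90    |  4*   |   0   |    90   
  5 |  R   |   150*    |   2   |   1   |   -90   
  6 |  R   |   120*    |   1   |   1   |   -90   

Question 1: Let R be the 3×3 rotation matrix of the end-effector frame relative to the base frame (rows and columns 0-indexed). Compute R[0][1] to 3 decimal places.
-0.707

End-effector y-axis (col 1 of R) = (-0.7071,-0.7071,-0.0000)
R[0][1] = -0.7071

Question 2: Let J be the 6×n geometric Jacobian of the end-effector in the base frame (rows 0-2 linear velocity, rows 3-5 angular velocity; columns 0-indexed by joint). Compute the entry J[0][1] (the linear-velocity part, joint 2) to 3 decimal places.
6.408

axis z_1 = (0.0000,0.0000,1.0000); lever o_n−o_1 = (-0.7511,-6.4079,0.1340)
cross product → J_v[:, 1] = (6.4079,-0.7511,0.0000)
J_ω[:, 1] = z_1
entry J[0][1] = 6.4079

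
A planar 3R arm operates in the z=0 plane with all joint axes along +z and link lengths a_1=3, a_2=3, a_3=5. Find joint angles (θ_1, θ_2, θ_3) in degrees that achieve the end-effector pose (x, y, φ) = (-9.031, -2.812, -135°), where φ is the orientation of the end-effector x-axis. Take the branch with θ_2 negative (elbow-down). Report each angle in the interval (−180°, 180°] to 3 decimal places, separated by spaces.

wrist centre = target − a_3·(cos φ, sin φ) = (-5.4955, 0.7235)
cos θ_2 = (30.7236−3²−3²)/(2·3·3) = 0.7069; θ_2 = -45.0192° (elbow-down)
β = atan2(0.7235,-5.4955) = 172.4996°; ψ = atan2(-2.1220,5.1206) = -22.5096°
θ_1 = β − ψ = 195.0092°
θ_3 = φ − θ_1 − θ_2 = 75.0100° (wrapped to (-180°,180°])

-164.991 -45.019 75.010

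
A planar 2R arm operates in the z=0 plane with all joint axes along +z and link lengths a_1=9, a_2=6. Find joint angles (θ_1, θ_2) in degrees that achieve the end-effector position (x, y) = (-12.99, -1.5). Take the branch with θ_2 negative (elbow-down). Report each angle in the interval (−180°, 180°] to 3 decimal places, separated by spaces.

-149.998 -60.006

cos θ_2 = (170.9901−9²−6²)/(2·9·6) = 0.4999; θ_2 = -60.0061° (elbow-down)
β = atan2(-1.5000,-12.9900) = -173.4130°; ψ = atan2(-5.1965,11.9995) = -23.4155°
θ_1 = β − ψ = -149.9976°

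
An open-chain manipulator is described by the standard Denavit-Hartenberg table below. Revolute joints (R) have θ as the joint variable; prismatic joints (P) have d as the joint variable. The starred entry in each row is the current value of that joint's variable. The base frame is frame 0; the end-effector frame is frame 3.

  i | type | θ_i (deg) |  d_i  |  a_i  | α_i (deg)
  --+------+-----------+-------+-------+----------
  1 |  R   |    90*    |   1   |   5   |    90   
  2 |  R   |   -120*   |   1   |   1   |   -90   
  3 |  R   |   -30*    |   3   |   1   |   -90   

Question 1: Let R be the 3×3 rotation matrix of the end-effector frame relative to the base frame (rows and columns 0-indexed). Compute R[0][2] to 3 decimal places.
-0.866

End-effector z-axis (col 2 of R) = (-0.8660,-0.2500,-0.4330)
R[0][2] = -0.8660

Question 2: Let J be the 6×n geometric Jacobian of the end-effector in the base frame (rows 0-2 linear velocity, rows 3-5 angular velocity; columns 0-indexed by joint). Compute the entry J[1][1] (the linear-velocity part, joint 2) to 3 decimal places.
3.116

axis z_1 = (1.0000,-0.0000,0.0000); lever o_n−o_1 = (1.5000,1.6651,-3.1160)
cross product → J_v[:, 1] = (0.0000,3.1160,1.6651)
J_ω[:, 1] = z_1
entry J[1][1] = 3.1160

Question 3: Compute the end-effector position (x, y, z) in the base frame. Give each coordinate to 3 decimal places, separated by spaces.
after link 1: o_1 = (0.0000, 5.0000, 1.0000)
after link 2: o_2 = (1.0000, 4.5000, 0.1340)
after link 3: o_3 = (1.5000, 6.6651, -2.1160)

1.500 6.665 -2.116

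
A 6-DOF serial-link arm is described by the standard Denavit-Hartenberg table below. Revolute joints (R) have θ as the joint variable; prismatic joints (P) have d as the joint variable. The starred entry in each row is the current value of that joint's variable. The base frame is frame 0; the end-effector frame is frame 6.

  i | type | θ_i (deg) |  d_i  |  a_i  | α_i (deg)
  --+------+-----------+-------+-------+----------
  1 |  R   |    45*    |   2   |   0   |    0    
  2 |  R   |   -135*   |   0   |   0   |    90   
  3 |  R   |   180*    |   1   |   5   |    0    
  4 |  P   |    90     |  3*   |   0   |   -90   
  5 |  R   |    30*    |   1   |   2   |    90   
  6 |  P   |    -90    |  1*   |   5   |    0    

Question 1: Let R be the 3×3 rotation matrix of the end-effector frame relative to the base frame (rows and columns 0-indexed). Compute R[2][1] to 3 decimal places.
End-effector y-axis (col 1 of R) = (0.5000,0.0000,-0.8660)
R[2][1] = -0.8660

-0.866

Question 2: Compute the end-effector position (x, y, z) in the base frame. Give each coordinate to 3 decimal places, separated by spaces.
-3.866 9.000 -0.232

after link 1: o_1 = (0.0000, 0.0000, 2.0000)
after link 2: o_2 = (0.0000, 0.0000, 2.0000)
after link 3: o_3 = (-1.0000, 5.0000, 2.0000)
after link 4: o_4 = (-4.0000, 5.0000, 2.0000)
after link 5: o_5 = (-3.0000, 4.0000, 0.2679)
after link 6: o_6 = (-3.8660, 9.0000, -0.2321)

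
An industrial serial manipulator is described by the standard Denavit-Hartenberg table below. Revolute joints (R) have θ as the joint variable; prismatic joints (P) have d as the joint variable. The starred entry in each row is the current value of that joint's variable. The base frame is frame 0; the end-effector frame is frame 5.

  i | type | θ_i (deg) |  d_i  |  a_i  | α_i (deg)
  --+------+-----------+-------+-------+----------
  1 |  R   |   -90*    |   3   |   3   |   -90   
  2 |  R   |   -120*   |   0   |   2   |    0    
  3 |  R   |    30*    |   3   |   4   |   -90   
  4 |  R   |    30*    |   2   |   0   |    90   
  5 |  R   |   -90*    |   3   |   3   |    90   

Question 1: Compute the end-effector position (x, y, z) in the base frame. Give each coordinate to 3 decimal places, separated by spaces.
5.598 -1.000 10.232

after link 1: o_1 = (0.0000, -3.0000, 3.0000)
after link 2: o_2 = (0.0000, -2.0000, 4.7321)
after link 3: o_3 = (3.0000, -2.0000, 8.7321)
after link 4: o_4 = (3.0000, -4.0000, 8.7321)
after link 5: o_5 = (5.5981, -1.0000, 10.2321)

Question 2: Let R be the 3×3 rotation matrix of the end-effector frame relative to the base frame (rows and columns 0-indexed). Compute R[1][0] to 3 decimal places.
1.000

End-effector x-axis (col 0 of R) = (-0.0000,1.0000,0.0000)
R[1][0] = 1.0000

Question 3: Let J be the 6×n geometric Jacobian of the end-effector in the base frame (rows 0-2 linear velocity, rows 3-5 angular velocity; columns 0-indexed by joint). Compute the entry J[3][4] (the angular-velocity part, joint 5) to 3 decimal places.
axis z_4 = (0.8660,-0.0000,0.5000); lever o_n−o_4 = (2.5981,3.0000,1.5000)
cross product → J_v[:, 4] = (-1.5000,0.0000,2.5981)
J_ω[:, 4] = z_4
entry J[3][4] = 0.8660

0.866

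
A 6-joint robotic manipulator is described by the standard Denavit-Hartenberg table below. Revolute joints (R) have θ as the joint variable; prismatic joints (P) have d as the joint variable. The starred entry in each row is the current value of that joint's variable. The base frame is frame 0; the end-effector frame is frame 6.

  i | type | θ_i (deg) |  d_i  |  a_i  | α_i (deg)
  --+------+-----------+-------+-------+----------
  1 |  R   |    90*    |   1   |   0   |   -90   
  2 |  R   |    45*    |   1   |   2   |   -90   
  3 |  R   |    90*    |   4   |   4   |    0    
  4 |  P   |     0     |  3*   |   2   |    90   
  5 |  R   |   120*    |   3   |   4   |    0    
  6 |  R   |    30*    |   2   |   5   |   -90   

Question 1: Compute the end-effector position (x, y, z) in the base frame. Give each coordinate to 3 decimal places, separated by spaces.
after link 1: o_1 = (0.0000, 0.0000, 1.0000)
after link 2: o_2 = (-1.0000, 1.4142, -0.4142)
after link 3: o_3 = (3.0000, -1.4142, -3.2426)
after link 4: o_4 = (5.0000, -3.5355, -5.3640)
after link 5: o_5 = (3.0000, -3.8637, -9.9348)
after link 6: o_6 = (-1.3301, -4.2173, -13.1168)

-1.330 -4.217 -13.117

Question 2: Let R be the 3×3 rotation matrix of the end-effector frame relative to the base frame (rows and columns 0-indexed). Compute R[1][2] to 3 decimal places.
0.612

End-effector z-axis (col 2 of R) = (-0.5000,0.6124,0.6124)
R[1][2] = 0.6124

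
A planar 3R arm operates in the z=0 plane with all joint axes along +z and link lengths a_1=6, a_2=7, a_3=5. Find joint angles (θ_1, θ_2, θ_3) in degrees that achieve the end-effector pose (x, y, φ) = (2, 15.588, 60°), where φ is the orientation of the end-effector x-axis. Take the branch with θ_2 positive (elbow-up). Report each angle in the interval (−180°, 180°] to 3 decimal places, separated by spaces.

wrist centre = target − a_3·(cos φ, sin φ) = (-0.5000, 11.2579)
cos θ_2 = (126.9897−6²−7²)/(2·6·7) = 0.4999; θ_2 = 60.0081° (elbow-up)
β = atan2(11.2579,-0.5000) = 92.5430°; ψ = atan2(6.0627,9.4991) = 32.5474°
θ_1 = β − ψ = 59.9956°
θ_3 = φ − θ_1 − θ_2 = -60.0037° (wrapped to (-180°,180°])

59.996 60.008 -60.004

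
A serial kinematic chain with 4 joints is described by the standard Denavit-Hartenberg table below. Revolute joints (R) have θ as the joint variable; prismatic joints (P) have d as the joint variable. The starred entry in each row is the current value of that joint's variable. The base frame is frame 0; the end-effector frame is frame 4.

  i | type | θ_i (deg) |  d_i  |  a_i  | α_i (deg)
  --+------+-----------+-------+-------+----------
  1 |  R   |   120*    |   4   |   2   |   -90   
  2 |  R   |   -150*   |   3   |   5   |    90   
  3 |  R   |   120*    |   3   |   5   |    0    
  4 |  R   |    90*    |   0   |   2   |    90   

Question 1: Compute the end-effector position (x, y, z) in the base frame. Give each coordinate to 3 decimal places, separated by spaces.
-5.400 -3.308 1.786

after link 1: o_1 = (-1.0000, 1.7321, 4.0000)
after link 2: o_2 = (-1.4330, -3.5179, 6.5000)
after link 3: o_3 = (-5.5155, -5.1071, 2.6519)
after link 4: o_4 = (-5.3995, -3.3080, 1.7859)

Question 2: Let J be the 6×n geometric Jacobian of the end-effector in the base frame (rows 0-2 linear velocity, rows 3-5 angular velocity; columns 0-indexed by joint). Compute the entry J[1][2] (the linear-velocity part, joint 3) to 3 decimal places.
axis z_2 = (0.2500,-0.4330,-0.8660); lever o_n−o_2 = (-3.9665,0.2099,-4.7141)
cross product → J_v[:, 2] = (2.2231,4.6136,-1.6651)
J_ω[:, 2] = z_2
entry J[1][2] = 4.6136

4.614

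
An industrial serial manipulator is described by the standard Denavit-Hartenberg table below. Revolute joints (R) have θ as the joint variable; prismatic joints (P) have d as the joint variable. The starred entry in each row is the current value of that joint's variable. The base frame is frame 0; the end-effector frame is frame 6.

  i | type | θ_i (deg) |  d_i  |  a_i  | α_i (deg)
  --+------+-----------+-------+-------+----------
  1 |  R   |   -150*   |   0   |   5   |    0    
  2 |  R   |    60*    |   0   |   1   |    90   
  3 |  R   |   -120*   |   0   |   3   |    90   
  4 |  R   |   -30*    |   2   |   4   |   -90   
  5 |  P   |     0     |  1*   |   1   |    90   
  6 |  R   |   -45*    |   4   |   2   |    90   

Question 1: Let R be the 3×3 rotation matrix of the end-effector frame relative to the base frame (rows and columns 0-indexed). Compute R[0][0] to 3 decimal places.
End-effector x-axis (col 0 of R) = (0.9659,0.1294,-0.2241)
R[0][0] = 0.9659

0.966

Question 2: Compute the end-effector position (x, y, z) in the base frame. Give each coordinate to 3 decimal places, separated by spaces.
-0.764 5.870 -4.229

after link 1: o_1 = (-4.3301, -2.5000, 0.0000)
after link 2: o_2 = (-4.3301, -3.5000, 0.0000)
after link 3: o_3 = (-4.3301, -2.0000, -2.5981)
after link 4: o_4 = (-2.3301, 1.4641, -4.5981)
after link 5: o_5 = (-2.6962, 2.1471, -5.7811)
after link 6: o_6 = (-0.7643, 5.8700, -4.2294)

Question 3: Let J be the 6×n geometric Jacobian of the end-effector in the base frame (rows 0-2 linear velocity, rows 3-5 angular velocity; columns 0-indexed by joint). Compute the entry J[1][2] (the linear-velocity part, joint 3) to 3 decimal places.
-4.229

axis z_2 = (-1.0000,0.0000,0.0000); lever o_n−o_2 = (3.5658,9.3700,-4.2294)
cross product → J_v[:, 2] = (-0.0000,-4.2294,-9.3700)
J_ω[:, 2] = z_2
entry J[1][2] = -4.2294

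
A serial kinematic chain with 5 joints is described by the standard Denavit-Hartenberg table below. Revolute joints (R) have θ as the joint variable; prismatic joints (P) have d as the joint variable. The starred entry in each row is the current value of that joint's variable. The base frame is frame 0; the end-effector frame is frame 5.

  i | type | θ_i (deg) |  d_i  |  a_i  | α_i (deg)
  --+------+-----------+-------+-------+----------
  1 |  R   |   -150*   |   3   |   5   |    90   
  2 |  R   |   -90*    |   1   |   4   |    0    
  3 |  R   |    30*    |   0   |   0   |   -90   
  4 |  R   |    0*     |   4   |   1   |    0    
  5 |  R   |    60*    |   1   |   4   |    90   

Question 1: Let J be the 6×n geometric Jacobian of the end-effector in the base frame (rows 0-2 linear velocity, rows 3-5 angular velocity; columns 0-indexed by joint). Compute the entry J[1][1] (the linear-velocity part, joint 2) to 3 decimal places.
axis z_1 = (-0.5000,0.8660,0.0000); lever o_n−o_1 = (-3.8170,-5.0490,-4.0981)
cross product → J_v[:, 1] = (-3.5490,-2.0490,5.8301)
J_ω[:, 1] = z_1
entry J[1][1] = -2.0490

-2.049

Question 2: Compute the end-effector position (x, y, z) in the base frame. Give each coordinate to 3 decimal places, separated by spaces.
-8.147 -7.549 -1.098

after link 1: o_1 = (-4.3301, -2.5000, 3.0000)
after link 2: o_2 = (-4.8301, -1.6340, -1.0000)
after link 3: o_3 = (-4.8301, -1.6340, -1.0000)
after link 4: o_4 = (-8.2631, -3.6160, 0.1340)
after link 5: o_5 = (-8.1471, -7.5490, -1.0981)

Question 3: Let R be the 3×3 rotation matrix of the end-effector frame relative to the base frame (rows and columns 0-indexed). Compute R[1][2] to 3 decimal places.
0.217

End-effector z-axis (col 2 of R) = (-0.6250,0.2165,-0.7500)
R[1][2] = 0.2165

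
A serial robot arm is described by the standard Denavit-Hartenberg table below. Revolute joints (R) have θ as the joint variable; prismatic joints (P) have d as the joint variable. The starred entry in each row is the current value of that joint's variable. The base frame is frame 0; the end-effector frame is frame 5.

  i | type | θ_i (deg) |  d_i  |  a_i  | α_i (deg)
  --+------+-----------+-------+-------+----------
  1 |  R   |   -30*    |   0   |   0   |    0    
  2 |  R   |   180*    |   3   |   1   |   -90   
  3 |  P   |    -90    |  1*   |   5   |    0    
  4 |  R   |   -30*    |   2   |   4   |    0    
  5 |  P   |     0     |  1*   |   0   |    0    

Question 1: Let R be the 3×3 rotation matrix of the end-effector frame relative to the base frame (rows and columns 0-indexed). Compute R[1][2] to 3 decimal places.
-0.866

End-effector z-axis (col 2 of R) = (-0.5000,-0.8660,0.0000)
R[1][2] = -0.8660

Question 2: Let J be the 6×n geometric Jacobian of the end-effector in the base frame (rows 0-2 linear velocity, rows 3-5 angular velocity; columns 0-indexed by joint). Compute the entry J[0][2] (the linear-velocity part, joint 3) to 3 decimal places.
-0.500

prismatic axis z_2 = (-0.5000,-0.8660,0.0000)
J_v[:, 2] = z_2; J_ω[:, 2] = (0,0,0)
entry J[0][2] = -0.5000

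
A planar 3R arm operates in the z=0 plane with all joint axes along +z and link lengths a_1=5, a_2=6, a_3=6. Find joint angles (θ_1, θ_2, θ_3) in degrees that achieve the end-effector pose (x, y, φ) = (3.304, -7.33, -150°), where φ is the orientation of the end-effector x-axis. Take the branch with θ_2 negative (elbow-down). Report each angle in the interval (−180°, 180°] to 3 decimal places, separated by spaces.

6.009 -59.998 -96.011

wrist centre = target − a_3·(cos φ, sin φ) = (8.5002, -4.3300)
cos θ_2 = (91.0015−5²−6²)/(2·5·6) = 0.5000; θ_2 = -59.9984° (elbow-down)
β = atan2(-4.3300,8.5002) = -26.9944°; ψ = atan2(-5.1961,8.0001) = -33.0036°
θ_1 = β − ψ = 6.0092°
θ_3 = φ − θ_1 − θ_2 = -96.0108° (wrapped to (-180°,180°])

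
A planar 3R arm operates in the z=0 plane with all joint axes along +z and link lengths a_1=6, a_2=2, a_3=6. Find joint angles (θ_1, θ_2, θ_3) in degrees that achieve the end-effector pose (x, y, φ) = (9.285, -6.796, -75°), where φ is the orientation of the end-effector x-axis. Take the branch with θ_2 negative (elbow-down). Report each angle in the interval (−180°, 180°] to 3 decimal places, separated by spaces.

-0.005 -29.993 -45.002

wrist centre = target − a_3·(cos φ, sin φ) = (7.7321, -1.0004)
cos θ_2 = (60.7860−6²−2²)/(2·6·2) = 0.8661; θ_2 = -29.9932° (elbow-down)
β = atan2(-1.0004,7.7321) = -7.3725°; ψ = atan2(-0.9998,7.7322) = -7.3676°
θ_1 = β − ψ = -0.0048°
θ_3 = φ − θ_1 − θ_2 = -45.0020° (wrapped to (-180°,180°])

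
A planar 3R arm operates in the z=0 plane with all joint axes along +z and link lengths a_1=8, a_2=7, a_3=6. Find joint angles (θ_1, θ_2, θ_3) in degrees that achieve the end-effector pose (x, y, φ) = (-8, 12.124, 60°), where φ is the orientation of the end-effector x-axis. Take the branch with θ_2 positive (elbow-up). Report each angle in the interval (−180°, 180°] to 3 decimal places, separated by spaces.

wrist centre = target − a_3·(cos φ, sin φ) = (-11.0000, 6.9278)
cos θ_2 = (168.9951−8²−7²)/(2·8·7) = 0.5000; θ_2 = 60.0029° (elbow-up)
β = atan2(6.9278,-11.0000) = 147.7971°; ψ = atan2(6.0624,11.4997) = 27.7971°
θ_1 = β − ψ = 120.0000°
θ_3 = φ − θ_1 − θ_2 = -120.0029° (wrapped to (-180°,180°])

120.000 60.003 -120.003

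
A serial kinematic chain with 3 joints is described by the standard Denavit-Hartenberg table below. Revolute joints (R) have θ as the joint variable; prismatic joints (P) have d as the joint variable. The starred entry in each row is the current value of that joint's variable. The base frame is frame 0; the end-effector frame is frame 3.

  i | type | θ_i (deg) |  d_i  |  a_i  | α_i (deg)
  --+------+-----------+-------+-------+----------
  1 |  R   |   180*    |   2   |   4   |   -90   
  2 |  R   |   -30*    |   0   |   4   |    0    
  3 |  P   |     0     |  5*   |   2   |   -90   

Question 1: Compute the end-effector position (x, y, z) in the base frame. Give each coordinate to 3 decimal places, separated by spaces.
-9.196 -5.000 5.000

after link 1: o_1 = (-4.0000, 0.0000, 2.0000)
after link 2: o_2 = (-7.4641, 0.0000, 4.0000)
after link 3: o_3 = (-9.1962, -5.0000, 5.0000)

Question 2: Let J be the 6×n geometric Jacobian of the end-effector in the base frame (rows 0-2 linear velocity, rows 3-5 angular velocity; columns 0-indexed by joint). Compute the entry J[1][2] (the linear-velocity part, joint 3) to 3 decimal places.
-1.000

prismatic axis z_2 = (-0.0000,-1.0000,0.0000)
J_v[:, 2] = z_2; J_ω[:, 2] = (0,0,0)
entry J[1][2] = -1.0000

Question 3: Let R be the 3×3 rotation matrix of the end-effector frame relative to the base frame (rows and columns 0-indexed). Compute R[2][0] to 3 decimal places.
0.500

End-effector x-axis (col 0 of R) = (-0.8660,0.0000,0.5000)
R[2][0] = 0.5000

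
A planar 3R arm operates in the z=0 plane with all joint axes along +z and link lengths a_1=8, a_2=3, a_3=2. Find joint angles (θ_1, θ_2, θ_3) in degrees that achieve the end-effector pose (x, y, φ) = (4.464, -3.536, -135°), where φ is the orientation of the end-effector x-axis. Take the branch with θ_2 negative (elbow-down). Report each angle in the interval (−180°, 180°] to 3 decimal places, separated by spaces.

wrist centre = target − a_3·(cos φ, sin φ) = (5.8782, -2.1218)
cos θ_2 = (39.0554−8²−3²)/(2·8·3) = -0.7072; θ_2 = -135.0059° (elbow-down)
β = atan2(-2.1218,5.8782) = -19.8474°; ψ = atan2(-2.1211,5.8785) = -19.8408°
θ_1 = β − ψ = -0.0067°
θ_3 = φ − θ_1 − θ_2 = 0.0126° (wrapped to (-180°,180°])

-0.007 -135.006 0.013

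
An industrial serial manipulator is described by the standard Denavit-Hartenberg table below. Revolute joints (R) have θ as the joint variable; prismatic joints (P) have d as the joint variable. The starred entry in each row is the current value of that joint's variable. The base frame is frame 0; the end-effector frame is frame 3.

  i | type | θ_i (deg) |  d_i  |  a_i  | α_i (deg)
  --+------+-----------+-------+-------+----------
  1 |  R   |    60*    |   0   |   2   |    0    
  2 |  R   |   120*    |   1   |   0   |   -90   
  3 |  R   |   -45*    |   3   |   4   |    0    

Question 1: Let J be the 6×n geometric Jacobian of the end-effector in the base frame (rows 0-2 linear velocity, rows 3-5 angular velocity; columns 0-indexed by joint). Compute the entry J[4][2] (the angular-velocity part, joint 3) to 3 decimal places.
-1.000

axis z_2 = (-0.0000,-1.0000,0.0000); lever o_n−o_2 = (-2.8284,-3.0000,2.8284)
cross product → J_v[:, 2] = (-2.8284,0.0000,-2.8284)
J_ω[:, 2] = z_2
entry J[4][2] = -1.0000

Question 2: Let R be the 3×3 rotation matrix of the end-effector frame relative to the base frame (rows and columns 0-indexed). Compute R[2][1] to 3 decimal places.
-0.707

End-effector y-axis (col 1 of R) = (-0.7071,0.0000,-0.7071)
R[2][1] = -0.7071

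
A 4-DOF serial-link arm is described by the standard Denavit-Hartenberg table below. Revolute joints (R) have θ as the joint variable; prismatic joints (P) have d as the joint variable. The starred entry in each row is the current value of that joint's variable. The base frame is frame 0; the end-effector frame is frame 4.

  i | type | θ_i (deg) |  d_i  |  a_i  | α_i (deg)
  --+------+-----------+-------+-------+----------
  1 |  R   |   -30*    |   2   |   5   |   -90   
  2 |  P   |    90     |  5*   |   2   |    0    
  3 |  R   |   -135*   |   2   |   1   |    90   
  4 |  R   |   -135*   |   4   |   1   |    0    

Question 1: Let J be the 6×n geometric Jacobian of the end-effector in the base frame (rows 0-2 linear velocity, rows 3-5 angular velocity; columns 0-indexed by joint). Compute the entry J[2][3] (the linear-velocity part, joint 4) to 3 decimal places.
0.500

axis z_3 = (-0.6124,0.3536,0.7071); lever o_n−o_3 = (-3.2361,1.0518,2.3284)
cross product → J_v[:, 3] = (0.0795,-0.8624,0.5000)
J_ω[:, 3] = z_3
entry J[2][3] = 0.5000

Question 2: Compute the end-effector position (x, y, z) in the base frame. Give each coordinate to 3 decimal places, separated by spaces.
after link 1: o_1 = (4.3301, -2.5000, 2.0000)
after link 2: o_2 = (6.8301, 1.8301, 0.0000)
after link 3: o_3 = (8.4425, 3.2086, 0.7071)
after link 4: o_4 = (5.2064, 4.2605, 3.0355)

5.206 4.260 3.036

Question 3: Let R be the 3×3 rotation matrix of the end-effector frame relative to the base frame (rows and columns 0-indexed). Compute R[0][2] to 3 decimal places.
End-effector z-axis (col 2 of R) = (-0.6124,0.3536,0.7071)
R[0][2] = -0.6124

-0.612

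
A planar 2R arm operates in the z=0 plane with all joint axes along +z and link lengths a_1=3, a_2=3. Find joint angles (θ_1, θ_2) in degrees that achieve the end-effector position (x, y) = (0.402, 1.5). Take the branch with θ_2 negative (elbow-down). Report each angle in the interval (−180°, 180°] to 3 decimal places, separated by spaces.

149.997 -150.000

cos θ_2 = (2.4116−3²−3²)/(2·3·3) = -0.8660; θ_2 = -149.9996° (elbow-down)
β = atan2(1.5000,0.4020) = 74.9973°; ψ = atan2(-1.5000,0.4019) = -74.9998°
θ_1 = β − ψ = 149.9971°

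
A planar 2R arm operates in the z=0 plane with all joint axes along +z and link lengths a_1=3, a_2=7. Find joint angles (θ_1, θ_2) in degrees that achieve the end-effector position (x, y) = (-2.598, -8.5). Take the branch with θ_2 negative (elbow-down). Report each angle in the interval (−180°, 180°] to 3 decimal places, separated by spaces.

-63.991 -60.001

cos θ_2 = (78.9996−3²−7²)/(2·3·7) = 0.5000; θ_2 = -60.0006° (elbow-down)
β = atan2(-8.5000,-2.5980) = -106.9956°; ψ = atan2(-6.0622,6.4999) = -43.0044°
θ_1 = β − ψ = -63.9912°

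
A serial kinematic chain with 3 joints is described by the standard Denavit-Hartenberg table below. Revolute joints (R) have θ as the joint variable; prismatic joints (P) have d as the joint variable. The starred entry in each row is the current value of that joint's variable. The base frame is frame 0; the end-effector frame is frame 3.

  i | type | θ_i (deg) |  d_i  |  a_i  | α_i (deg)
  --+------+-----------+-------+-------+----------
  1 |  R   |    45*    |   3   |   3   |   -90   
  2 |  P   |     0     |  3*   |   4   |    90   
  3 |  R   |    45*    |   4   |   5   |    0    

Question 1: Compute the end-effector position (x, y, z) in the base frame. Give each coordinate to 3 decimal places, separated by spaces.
after link 1: o_1 = (2.1213, 2.1213, 3.0000)
after link 2: o_2 = (2.8284, 7.0711, 3.0000)
after link 3: o_3 = (2.8284, 12.0711, 7.0000)

2.828 12.071 7.000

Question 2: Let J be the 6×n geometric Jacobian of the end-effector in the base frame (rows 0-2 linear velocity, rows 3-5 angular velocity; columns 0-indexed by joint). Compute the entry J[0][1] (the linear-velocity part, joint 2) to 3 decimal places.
prismatic axis z_1 = (-0.7071,0.7071,0.0000)
J_v[:, 1] = z_1; J_ω[:, 1] = (0,0,0)
entry J[0][1] = -0.7071

-0.707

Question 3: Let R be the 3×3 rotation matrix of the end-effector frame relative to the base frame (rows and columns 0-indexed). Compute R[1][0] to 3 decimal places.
End-effector x-axis (col 0 of R) = (0.0000,1.0000,0.0000)
R[1][0] = 1.0000

1.000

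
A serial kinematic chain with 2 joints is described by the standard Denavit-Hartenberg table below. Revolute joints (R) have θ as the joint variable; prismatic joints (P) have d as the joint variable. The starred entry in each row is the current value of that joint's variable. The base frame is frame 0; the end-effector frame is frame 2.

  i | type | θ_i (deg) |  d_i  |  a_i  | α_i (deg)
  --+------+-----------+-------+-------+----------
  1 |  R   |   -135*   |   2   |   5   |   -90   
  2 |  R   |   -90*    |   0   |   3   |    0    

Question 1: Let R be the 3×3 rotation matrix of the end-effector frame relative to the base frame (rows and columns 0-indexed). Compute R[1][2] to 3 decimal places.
End-effector z-axis (col 2 of R) = (0.7071,-0.7071,0.0000)
R[1][2] = -0.7071

-0.707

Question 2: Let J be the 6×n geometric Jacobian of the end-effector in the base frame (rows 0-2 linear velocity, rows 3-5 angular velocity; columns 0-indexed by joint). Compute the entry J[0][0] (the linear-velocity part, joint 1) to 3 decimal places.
axis z_0 = ẑ; lever o_n−o_0 = (-3.5355,-3.5355,5.0000)
cross product → J_v[:, 0] = (3.5355,-3.5355,0.0000)
J_ω[:, 0] = z_0
entry J[0][0] = 3.5355

3.536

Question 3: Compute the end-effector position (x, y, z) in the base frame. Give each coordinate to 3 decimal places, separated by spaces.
-3.536 -3.536 5.000

after link 1: o_1 = (-3.5355, -3.5355, 2.0000)
after link 2: o_2 = (-3.5355, -3.5355, 5.0000)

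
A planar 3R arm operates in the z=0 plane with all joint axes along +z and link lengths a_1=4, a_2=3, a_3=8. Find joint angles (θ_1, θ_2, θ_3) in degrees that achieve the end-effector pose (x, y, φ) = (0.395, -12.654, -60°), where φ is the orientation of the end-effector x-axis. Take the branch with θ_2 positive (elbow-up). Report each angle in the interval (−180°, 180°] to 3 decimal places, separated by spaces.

wrist centre = target − a_3·(cos φ, sin φ) = (-3.6050, -5.7258)
cos θ_2 = (45.7808−4²−3²)/(2·4·3) = 0.8659; θ_2 = 30.0183° (elbow-up)
β = atan2(-5.7258,-3.6050) = -122.1948°; ψ = atan2(1.5008,6.5976) = 12.8156°
θ_1 = β − ψ = -135.0104°
θ_3 = φ − θ_1 − θ_2 = 44.9921° (wrapped to (-180°,180°])

-135.010 30.018 44.992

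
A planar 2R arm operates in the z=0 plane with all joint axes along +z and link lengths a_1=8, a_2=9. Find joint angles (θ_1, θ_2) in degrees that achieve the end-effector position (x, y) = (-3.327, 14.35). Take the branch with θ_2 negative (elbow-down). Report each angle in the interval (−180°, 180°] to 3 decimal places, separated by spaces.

cos θ_2 = (216.9914−8²−9²)/(2·8·9) = 0.4999; θ_2 = -60.0039° (elbow-down)
β = atan2(14.3500,-3.3270) = 103.0532°; ψ = atan2(-7.7945,12.4995) = -31.9472°
θ_1 = β − ψ = 135.0005°

135.000 -60.004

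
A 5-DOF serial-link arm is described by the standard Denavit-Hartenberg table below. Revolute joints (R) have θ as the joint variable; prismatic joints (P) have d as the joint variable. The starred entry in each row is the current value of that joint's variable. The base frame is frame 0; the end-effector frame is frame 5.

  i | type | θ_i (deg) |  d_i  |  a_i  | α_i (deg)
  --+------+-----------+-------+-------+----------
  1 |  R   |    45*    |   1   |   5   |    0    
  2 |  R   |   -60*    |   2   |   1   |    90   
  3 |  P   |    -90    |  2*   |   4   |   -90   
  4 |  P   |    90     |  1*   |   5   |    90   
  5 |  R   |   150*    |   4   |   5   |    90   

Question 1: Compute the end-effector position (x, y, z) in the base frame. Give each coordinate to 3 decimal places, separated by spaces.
after link 1: o_1 = (3.5355, 3.5355, 1.0000)
after link 2: o_2 = (4.5015, 3.2767, 3.0000)
after link 3: o_3 = (3.9838, 1.3449, -1.0000)
after link 4: o_4 = (6.2438, 5.9157, -1.0000)
after link 5: o_5 = (7.5379, 1.0860, -5.0000)

7.538 1.086 -5.000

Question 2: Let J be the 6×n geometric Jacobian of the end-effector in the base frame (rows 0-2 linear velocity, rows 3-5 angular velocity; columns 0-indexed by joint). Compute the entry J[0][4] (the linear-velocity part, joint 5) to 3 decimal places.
-4.830

axis z_4 = (0.0000,-0.0000,-1.0000); lever o_n−o_4 = (1.2941,-4.8296,-4.0000)
cross product → J_v[:, 4] = (-4.8296,-1.2941,-0.0000)
J_ω[:, 4] = z_4
entry J[0][4] = -4.8296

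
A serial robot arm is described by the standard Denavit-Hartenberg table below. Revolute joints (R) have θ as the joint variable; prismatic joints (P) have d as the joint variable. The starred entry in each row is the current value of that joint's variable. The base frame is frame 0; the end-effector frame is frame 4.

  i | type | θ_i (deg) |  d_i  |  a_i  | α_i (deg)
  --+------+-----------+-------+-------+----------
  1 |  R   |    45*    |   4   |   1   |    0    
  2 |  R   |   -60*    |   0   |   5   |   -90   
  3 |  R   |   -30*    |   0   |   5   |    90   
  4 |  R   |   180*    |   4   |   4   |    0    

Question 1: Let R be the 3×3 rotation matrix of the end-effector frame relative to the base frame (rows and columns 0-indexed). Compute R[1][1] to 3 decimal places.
-0.966

End-effector y-axis (col 1 of R) = (-0.2588,-0.9659,-0.0000)
R[1][1] = -0.9659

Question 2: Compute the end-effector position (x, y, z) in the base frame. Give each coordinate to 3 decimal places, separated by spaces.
4.441 -0.293 7.964

after link 1: o_1 = (0.7071, 0.7071, 4.0000)
after link 2: o_2 = (5.5367, -0.5870, 4.0000)
after link 3: o_3 = (9.7193, -1.7077, 6.5000)
after link 4: o_4 = (4.4414, -0.2935, 7.9641)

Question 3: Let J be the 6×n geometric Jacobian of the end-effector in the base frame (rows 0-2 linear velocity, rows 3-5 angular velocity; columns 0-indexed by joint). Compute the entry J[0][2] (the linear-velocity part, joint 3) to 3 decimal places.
axis z_2 = (0.2588,0.9659,0.0000); lever o_n−o_2 = (-1.0953,0.2935,3.9641)
cross product → J_v[:, 2] = (3.8290,-1.0260,1.1340)
J_ω[:, 2] = z_2
entry J[0][2] = 3.8290

3.829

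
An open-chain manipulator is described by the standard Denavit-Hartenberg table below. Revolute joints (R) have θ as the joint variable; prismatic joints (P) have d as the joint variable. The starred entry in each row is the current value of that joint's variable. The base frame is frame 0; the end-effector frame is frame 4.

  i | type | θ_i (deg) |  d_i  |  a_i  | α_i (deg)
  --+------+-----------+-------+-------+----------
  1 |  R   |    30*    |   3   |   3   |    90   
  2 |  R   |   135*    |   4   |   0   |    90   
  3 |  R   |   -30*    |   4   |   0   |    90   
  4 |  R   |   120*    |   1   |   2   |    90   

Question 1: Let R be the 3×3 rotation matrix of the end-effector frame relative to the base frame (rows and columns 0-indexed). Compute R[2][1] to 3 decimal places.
-0.354

End-effector y-axis (col 1 of R) = (-0.1268,0.9268,-0.3536)
R[2][1] = -0.3536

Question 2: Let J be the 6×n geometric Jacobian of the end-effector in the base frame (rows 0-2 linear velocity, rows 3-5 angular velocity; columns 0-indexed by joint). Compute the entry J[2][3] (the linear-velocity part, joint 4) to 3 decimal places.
axis z_3 = (-0.1268,0.9268,-0.3536); lever o_n−o_3 = (1.7142,1.4123,0.2588)
cross product → J_v[:, 3] = (0.7392,-0.5732,-1.7678)
J_ω[:, 3] = z_3
entry J[2][3] = -1.7678

-1.768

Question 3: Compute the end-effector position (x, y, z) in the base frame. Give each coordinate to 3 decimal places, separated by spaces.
8.762 0.862 6.087

after link 1: o_1 = (2.5981, 1.5000, 3.0000)
after link 2: o_2 = (4.5981, -1.9641, 3.0000)
after link 3: o_3 = (7.0476, -0.5499, 5.8284)
after link 4: o_4 = (8.7617, 0.8624, 6.0872)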